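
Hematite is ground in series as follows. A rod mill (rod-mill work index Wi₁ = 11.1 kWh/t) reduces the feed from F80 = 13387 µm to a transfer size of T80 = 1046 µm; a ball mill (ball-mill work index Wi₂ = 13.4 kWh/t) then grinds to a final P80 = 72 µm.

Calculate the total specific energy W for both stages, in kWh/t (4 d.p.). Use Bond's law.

W = 14.1215 kWh/t

W_Bond = 10·Wi·(1/√P₈₀ − 1/√F₈₀)
Stage 1 (13387→1046 µm, Wi₁=11.1): W₁ = 10·11.1·(0.030920 − 0.008643) = 2.4727 kWh/t
Stage 2 (1046→72 µm, Wi₂=13.4): W₂ = 10·13.4·(0.117851 − 0.030920) = 11.6488 kWh/t
W = W₁ + W₂ = 2.4727 + 11.6488 = 14.1215 kWh/t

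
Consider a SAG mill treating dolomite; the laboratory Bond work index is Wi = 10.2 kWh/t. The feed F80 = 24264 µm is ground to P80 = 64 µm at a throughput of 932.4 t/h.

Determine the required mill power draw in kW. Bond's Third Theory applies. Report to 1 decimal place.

Bond: W = 10·Wi·(1/√P80 − 1/√F80)
W = 10·10.2·(1/√64 − 1/√24264) = 10·10.2·(0.118580) = 12.0952 kWh/t
Mill draw = 12.0952 × 932.4 = 11277.5 kW

P = 11277.5 kW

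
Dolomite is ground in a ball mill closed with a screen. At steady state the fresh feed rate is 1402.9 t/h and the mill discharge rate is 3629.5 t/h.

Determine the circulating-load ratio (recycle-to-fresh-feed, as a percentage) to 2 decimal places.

Mill node: discharge = fresh + recycle.
R = M − F = 3629.5 − 1402.9 = 2226.6 t/h
CL = 100·R/F = 100·2226.6/1402.9 = 158.71 %

CL = 158.71 %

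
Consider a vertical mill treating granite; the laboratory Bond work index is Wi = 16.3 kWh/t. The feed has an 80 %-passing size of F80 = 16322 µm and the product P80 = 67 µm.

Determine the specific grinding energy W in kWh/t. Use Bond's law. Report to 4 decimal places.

W = 10 Wi (P80^-0.5 − F80^-0.5)
1/√67 = 0.122169;  1/√16322 = 0.007827
W = 10·16.3·(0.122169 − 0.007827) = 18.6378 kWh/t

W = 18.6378 kWh/t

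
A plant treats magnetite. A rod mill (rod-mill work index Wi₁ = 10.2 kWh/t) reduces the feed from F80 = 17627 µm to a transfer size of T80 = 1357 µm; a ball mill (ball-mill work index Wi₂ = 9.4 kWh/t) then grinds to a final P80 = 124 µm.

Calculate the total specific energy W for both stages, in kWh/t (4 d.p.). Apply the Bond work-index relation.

W = 7.8904 kWh/t

W = 10 Wi / √P80 − 10 Wi / √F80
Stage 1 (17627→1357 µm, Wi₁=10.2): W₁ = 10·10.2·(0.027146 − 0.007532) = 2.0007 kWh/t
Stage 2 (1357→124 µm, Wi₂=9.4): W₂ = 10·9.4·(0.089803 − 0.027146) = 5.8897 kWh/t
W = W₁ + W₂ = 2.0007 + 5.8897 = 7.8904 kWh/t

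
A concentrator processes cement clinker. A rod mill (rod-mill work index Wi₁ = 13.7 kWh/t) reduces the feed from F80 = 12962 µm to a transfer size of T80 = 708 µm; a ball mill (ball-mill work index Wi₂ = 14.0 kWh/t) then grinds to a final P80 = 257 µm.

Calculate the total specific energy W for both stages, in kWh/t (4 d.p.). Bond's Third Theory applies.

W = 7.4169 kWh/t

W = 10·Wi·(P80^(-½) − F80^(-½))
Stage 1 (12962→708 µm, Wi₁=13.7): W₁ = 10·13.7·(0.037582 − 0.008783) = 3.9454 kWh/t
Stage 2 (708→257 µm, Wi₂=14.0): W₂ = 10·14.0·(0.062378 − 0.037582) = 3.4714 kWh/t
W = W₁ + W₂ = 3.9454 + 3.4714 = 7.4169 kWh/t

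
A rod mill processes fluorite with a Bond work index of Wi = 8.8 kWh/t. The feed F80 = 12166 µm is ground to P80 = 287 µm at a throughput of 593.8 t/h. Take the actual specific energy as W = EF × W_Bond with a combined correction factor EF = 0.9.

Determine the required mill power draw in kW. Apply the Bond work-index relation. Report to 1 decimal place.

P = 2349.7 kW

W = 10 Wi (P80^-0.5 − F80^-0.5)
W = 10·8.8·(1/√287 − 1/√12166) = 10·8.8·(0.049962) = 4.3966 kWh/t
With EF = 0.9: W = 4.3966·0.9 = 3.9570 kWh/t
Power = W × throughput = 3.9570 kWh/t × 593.8 t/h = 2349.7 kW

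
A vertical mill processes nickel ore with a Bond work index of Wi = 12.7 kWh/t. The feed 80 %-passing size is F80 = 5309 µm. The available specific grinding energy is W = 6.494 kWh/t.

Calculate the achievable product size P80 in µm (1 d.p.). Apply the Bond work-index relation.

P80 = 237.7 µm

Bond: W = 10·Wi·(1/√P80 − 1/√F80)
P80^(−½) = W/(10 Wi) + F80^(−½)
  = 6.4940/(10·12.7) + 1/√5309 = 0.051134 + 0.013724 = 0.064858
P80 = (1/0.064858)² = 15.4182² = 237.72 µm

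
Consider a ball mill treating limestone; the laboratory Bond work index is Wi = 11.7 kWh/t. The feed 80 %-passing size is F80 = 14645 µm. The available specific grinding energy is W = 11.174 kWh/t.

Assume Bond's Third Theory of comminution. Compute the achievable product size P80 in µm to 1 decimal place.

W = 10 Wi / √P80 − 10 Wi / √F80
⇒ 1/√P80 = W/(10 Wi) + 1/√F80
  = 11.1740/(10·11.7) + 1/√14645 = 0.095504 + 0.008263 = 0.103768
P80 = (1/0.103768)² = 9.6369² = 92.87 µm

P80 = 92.9 µm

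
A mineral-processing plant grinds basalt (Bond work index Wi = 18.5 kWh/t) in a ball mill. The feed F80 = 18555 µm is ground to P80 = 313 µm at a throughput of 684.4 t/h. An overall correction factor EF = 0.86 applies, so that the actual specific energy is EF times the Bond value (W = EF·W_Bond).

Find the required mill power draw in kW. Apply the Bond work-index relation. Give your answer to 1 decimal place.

P = 5355.3 kW

W = 10 Wi / √P80 − 10 Wi / √F80
W = 10·18.5·(1/√313 − 1/√18555) = 10·18.5·(0.049182) = 9.0987 kWh/t
With EF = 0.86: W = 9.0987·0.86 = 7.8249 kWh/t
P = W·T = 7.8249·684.4 = 5355.3 kW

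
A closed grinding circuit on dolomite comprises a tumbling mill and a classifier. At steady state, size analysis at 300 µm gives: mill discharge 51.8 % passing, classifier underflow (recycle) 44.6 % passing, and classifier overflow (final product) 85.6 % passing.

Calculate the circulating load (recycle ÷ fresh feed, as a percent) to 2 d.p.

CL = 469.44 %

Let r = R/F. Size balance at 300 µm:
Fd + Rd = Ru + Fo ⇒ R/F = (o−d)/(d−u)
r = (85.6 − 51.8)/(51.8 − 44.6) = 33.8/7.2 = 4.6944
CL = 100·r = 469.44 %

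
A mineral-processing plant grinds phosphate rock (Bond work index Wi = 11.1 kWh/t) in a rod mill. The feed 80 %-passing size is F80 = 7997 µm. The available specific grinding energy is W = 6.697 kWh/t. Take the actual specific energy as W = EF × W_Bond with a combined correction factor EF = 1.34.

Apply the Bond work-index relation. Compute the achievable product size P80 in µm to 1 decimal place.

P80 = 316.5 µm

W_Bond = 10·Wi·(1/√P₈₀ − 1/√F₈₀)
W_Bond = W / EF = 6.697 / 1.34 = 4.9978 kWh/t
⇒ 1/√P80 = W_Bond/(10·Wi) + 1/√F80
  = 4.9978/(10·11.1) + 1/√7997 = 0.045025 + 0.011182 = 0.056207
P80 = (1/0.056207)² = 17.7913² = 316.53 µm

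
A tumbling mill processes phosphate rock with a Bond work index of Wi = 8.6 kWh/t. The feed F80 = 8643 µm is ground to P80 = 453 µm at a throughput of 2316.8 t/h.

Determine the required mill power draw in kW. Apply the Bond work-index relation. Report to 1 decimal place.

W = 10 Wi (1/√P80 − 1/√F80)  [Bond]
W = 10·8.6·(1/√453 − 1/√8643) = 10·8.6·(0.036228) = 3.1156 kWh/t
Power = W × throughput = 3.1156 kWh/t × 2316.8 t/h = 7218.2 kW

P = 7218.2 kW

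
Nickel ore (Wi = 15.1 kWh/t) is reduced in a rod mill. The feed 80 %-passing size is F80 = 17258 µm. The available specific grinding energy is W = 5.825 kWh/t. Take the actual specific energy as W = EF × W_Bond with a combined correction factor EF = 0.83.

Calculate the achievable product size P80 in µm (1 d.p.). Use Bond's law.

P80 = 341.8 µm

W = 10·Wi·[P80^(−½) − F80^(−½)]
W_Bond = W / EF = 5.825 / 0.83 = 7.0181 kWh/t
⇒ 1/√P80 = W_Bond/(10 Wi) + 1/√F80
  = 7.0181/(10·15.1) + 1/√17258 = 0.046477 + 0.007612 = 0.054089
P80 = (1/0.054089)² = 18.4879² = 341.80 µm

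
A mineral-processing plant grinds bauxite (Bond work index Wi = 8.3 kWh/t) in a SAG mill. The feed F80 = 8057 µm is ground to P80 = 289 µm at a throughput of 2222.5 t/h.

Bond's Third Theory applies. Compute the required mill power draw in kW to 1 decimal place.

W = 10 Wi (P80^-0.5 − F80^-0.5)
W = 10·8.3·(1/√289 − 1/√8057) = 10·8.3·(0.047683) = 3.9577 kWh/t
P = W·T = 3.9577·2222.5 = 8795.9 kW

P = 8795.9 kW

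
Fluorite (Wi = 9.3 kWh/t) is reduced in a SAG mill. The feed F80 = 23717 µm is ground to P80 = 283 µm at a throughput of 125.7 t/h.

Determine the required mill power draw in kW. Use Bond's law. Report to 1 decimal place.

P = 619.0 kW

W = 10·Wi·(P80^(-½) − F80^(-½))
W = 10·9.3·(1/√283 − 1/√23717) = 10·9.3·(0.052950) = 4.9244 kWh/t
Mill draw = 4.9244 × 125.7 = 619.0 kW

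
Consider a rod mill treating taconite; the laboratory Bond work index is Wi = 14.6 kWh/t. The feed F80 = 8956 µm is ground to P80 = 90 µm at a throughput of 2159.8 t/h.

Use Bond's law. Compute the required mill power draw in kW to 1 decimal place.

W = 10 Wi / √P80 − 10 Wi / √F80
W = 10·14.6·(1/√90 − 1/√8956) = 10·14.6·(0.094842) = 13.8470 kWh/t
P = W·T = 13.8470·2159.8 = 29906.8 kW

P = 29906.8 kW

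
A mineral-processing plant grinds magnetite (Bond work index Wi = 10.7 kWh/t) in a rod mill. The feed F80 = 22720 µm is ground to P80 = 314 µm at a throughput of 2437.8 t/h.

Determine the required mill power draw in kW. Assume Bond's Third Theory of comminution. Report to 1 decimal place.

W = 10·Wi·(P80^(-½) − F80^(-½))
W = 10·10.7·(1/√314 − 1/√22720) = 10·10.7·(0.049799) = 5.3285 kWh/t
P_mill = W·ṁ = 5.3285·2437.8 = 12989.8 kW

P = 12989.8 kW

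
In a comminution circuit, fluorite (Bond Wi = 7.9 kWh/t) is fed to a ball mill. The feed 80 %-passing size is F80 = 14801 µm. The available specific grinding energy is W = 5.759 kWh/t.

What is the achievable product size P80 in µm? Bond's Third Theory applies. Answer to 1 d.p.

P80 = 152.0 µm

W = 10·Wi·(P80^(-½) − F80^(-½))
⇒ 1/√P80 = W/(10 Wi) + 1/√F80
  = 5.7590/(10·7.9) + 1/√14801 = 0.072899 + 0.008220 = 0.081118
P80 = (1/0.081118)² = 12.3277² = 151.97 µm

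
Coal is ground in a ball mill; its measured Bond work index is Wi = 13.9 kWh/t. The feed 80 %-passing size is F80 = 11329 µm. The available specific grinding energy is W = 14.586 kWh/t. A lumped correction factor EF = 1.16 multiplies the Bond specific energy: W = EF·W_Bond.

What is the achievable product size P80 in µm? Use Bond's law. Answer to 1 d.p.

Bond: W = 10·Wi·(1/√P80 − 1/√F80)
W_Bond = W / EF = 14.586 / 1.16 = 12.5741 kWh/t
P80^-0.5 = F80^-0.5 + W_Bond/(10 Wi)
  = 12.5741/(10·13.9) + 1/√11329 = 0.090461 + 0.009395 = 0.099857
P80 = (1/0.099857)² = 10.0144² = 100.29 µm

P80 = 100.3 µm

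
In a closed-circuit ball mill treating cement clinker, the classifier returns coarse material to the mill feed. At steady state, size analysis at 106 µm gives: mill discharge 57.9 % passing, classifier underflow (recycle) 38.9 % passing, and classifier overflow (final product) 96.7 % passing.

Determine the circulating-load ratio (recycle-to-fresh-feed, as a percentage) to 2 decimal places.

CL = 204.21 %

Two-product formula at 106 µm:
d + r·d = r·u + o → r(d−u) = o−d
r = (96.7 − 57.9)/(57.9 − 38.9) = 38.8/19.0 = 2.0421
CL = 100·r = 204.21 %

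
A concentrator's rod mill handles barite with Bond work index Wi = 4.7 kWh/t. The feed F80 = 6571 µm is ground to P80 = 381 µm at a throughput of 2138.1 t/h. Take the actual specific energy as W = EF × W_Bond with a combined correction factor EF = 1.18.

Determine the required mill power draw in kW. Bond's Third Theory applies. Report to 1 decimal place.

Bond:  W = 10 Wi (1/√P − 1/√F)
W = 10·4.7·(1/√381 − 1/√6571) = 10·4.7·(0.038895) = 1.8281 kWh/t
Corrected W = EF·W_Bond = 1.18·1.8281 = 2.1571 kWh/t
Power = W × throughput = 2.1571 kWh/t × 2138.1 t/h = 4612.2 kW

P = 4612.2 kW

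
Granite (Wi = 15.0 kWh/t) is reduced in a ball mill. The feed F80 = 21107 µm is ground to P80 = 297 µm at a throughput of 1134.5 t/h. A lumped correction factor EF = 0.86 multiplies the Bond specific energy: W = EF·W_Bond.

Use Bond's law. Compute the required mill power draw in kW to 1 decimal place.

P = 7484.8 kW

Bond: W = 10·Wi·(1/√P80 − 1/√F80)
W = 10·15.0·(1/√297 − 1/√21107) = 10·15.0·(0.051143) = 7.6714 kWh/t
W_actual = 0.86 × 7.6714 = 6.5974 kWh/t
P = W·T = 6.5974·1134.5 = 7484.8 kW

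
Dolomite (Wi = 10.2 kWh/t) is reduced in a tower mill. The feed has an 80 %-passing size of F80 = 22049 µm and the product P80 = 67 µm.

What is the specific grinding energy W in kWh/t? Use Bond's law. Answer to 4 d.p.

W = 10 Wi (P80^-0.5 − F80^-0.5)
1/√67 = 0.122169;  1/√22049 = 0.006735
W = 10·10.2·(0.122169 − 0.006735) = 11.7744 kWh/t

W = 11.7744 kWh/t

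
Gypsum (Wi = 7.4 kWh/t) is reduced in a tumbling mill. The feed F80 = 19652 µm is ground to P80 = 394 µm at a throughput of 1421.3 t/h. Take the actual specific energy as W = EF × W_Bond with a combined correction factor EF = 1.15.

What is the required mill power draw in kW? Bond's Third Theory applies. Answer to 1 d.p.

Bond: W = 10·Wi·(1/√P80 − 1/√F80)
W = 10·7.4·(1/√394 − 1/√19652) = 10·7.4·(0.043246) = 3.2002 kWh/t
W_actual = 1.15 × 3.2002 = 3.6802 kWh/t
P_mill = W·ṁ = 3.6802·1421.3 = 5230.7 kW

P = 5230.7 kW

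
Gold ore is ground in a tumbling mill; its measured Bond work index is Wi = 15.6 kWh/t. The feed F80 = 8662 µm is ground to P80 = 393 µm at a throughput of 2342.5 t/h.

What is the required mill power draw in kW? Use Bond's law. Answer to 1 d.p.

P = 14507.1 kW

W = 10 Wi (1/√P80 − 1/√F80)  [Bond]
W = 10·15.6·(1/√393 − 1/√8662) = 10·15.6·(0.039699) = 6.1930 kWh/t
Power = W × throughput = 6.1930 kWh/t × 2342.5 t/h = 14507.1 kW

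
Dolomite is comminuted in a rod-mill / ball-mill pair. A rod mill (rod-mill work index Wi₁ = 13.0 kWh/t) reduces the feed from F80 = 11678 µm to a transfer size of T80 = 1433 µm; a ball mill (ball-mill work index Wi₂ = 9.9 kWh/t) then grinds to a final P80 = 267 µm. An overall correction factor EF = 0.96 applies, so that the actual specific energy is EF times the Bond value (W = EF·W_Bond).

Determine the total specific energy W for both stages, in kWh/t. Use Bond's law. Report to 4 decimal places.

W = 5.4476 kWh/t

W = 10 Wi / √P80 − 10 Wi / √F80
Stage 1 (11678→1433 µm, Wi₁=13.0): W₁ = 10·13.0·(0.026417 − 0.009254) = 2.2312 kWh/t
Stage 2 (1433→267 µm, Wi₂=9.9): W₂ = 10·9.9·(0.061199 − 0.026417) = 3.4435 kWh/t
W = W₁ + W₂ = 2.2312 + 3.4435 = 5.6746 kWh/t
W_actual = 0.96 × 5.6746 = 5.4476 kWh/t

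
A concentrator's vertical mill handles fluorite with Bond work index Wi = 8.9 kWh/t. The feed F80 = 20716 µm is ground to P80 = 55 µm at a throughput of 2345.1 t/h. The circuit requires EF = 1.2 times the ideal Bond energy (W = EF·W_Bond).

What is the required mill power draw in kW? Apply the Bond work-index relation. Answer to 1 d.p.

P = 32031.4 kW

Bond: W = 10·Wi·(1/√P80 − 1/√F80)
W = 10·8.9·(1/√55 − 1/√20716) = 10·8.9·(0.127892) = 11.3824 kWh/t
W_actual = 1.2 × 11.3824 = 13.6589 kWh/t
Mill draw = 13.6589 × 2345.1 = 32031.4 kW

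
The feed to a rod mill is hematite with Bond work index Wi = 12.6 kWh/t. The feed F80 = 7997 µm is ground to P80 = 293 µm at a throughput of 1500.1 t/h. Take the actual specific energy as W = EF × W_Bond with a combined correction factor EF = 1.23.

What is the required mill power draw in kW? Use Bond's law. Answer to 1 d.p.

P = 10982.2 kW

W = 10·Wi·(P80^(-½) − F80^(-½))
W = 10·12.6·(1/√293 − 1/√7997) = 10·12.6·(0.047238) = 5.9520 kWh/t
Apply correction: 5.9520 × 1.23 = 7.3210 kWh/t
Mill draw = 7.3210 × 1500.1 = 10982.2 kW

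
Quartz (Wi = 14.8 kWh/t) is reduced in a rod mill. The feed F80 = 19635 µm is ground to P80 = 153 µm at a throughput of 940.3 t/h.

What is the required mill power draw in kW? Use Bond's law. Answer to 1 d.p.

P = 10257.6 kW

W = 10·Wi·[P80^(−½) − F80^(−½)]
W = 10·14.8·(1/√153 − 1/√19635) = 10·14.8·(0.073709) = 10.9089 kWh/t
P_mill = W·ṁ = 10.9089·940.3 = 10257.6 kW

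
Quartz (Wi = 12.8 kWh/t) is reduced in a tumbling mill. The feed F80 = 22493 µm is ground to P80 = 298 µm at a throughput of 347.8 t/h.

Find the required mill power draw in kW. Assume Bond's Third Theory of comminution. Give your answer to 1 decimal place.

Bond:  W = 10 Wi (1/√P − 1/√F)
W = 10·12.8·(1/√298 − 1/√22493) = 10·12.8·(0.051261) = 6.5614 kWh/t
Power = W × throughput = 6.5614 kWh/t × 347.8 t/h = 2282.0 kW

P = 2282.0 kW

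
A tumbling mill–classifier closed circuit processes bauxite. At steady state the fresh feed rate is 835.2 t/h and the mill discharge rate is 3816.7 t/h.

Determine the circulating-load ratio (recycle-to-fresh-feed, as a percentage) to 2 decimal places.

CL = 356.98 %

Discharge = new feed + return, hence
R = M − F = 3816.7 − 835.2 = 2981.5 t/h
CL = 100·R/F = 100·2981.5/835.2 = 356.98 %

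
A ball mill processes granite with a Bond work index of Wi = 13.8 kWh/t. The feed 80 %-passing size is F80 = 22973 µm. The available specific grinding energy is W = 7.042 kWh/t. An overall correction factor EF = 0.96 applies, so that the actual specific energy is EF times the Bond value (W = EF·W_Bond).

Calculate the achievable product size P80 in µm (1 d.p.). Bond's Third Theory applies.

Bond:  W = 10 Wi (1/√P − 1/√F)
W_Bond = W / EF = 7.042 / 0.96 = 7.3354 kWh/t
⇒ 1/√P80 = W_Bond/(10 Wi) + 1/√F80
  = 7.3354/(10·13.8) + 1/√22973 = 0.053155 + 0.006598 = 0.059753
P80 = (1/0.059753)² = 16.7356² = 280.08 µm

P80 = 280.1 µm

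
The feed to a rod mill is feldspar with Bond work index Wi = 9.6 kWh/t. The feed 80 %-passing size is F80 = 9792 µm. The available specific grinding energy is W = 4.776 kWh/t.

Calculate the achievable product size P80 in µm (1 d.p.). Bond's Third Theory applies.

P80 = 279.1 µm

W = 10 Wi (1/√P80 − 1/√F80)  [Bond]
⇒ 1/√P80 = W/(10 Wi) + 1/√F80
  = 4.7760/(10·9.6) + 1/√9792 = 0.049750 + 0.010106 = 0.059856
P80 = (1/0.059856)² = 16.7069² = 279.12 µm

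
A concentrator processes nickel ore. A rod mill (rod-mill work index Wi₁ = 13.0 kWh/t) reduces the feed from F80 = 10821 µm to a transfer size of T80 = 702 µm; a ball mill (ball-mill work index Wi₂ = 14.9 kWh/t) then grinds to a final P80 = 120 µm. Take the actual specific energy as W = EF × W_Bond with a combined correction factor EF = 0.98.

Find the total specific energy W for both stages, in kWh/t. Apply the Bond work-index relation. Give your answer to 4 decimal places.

W = 10 Wi (P80^-0.5 − F80^-0.5)
Stage 1 (10821→702 µm, Wi₁=13.0): W₁ = 10·13.0·(0.037743 − 0.009613) = 3.6568 kWh/t
Stage 2 (702→120 µm, Wi₂=14.9): W₂ = 10·14.9·(0.091287 − 0.037743) = 7.9781 kWh/t
W = W₁ + W₂ = 3.6568 + 7.9781 = 11.6350 kWh/t
Corrected W = EF·W_Bond = 0.98·11.6350 = 11.4023 kWh/t

W = 11.4023 kWh/t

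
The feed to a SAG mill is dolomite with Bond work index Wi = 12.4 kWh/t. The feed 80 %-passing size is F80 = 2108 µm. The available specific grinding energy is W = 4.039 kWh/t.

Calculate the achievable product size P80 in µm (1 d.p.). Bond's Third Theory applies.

P80 = 338.5 µm

W_Bond = 10·Wi·(1/√P₈₀ − 1/√F₈₀)
⇒ 1/√P80 = W/(10 Wi) + 1/√F80
  = 4.0390/(10·12.4) + 1/√2108 = 0.032573 + 0.021780 = 0.054353
P80 = (1/0.054353)² = 18.3983² = 338.50 µm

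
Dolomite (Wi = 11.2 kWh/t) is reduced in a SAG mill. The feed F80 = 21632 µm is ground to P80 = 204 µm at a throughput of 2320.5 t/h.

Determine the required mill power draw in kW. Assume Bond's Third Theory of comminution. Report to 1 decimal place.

Bond:  W = 10 Wi (1/√P − 1/√F)
W = 10·11.2·(1/√204 − 1/√21632) = 10·11.2·(0.063215) = 7.0801 kWh/t
P = W·T = 7.0801·2320.5 = 16429.3 kW

P = 16429.3 kW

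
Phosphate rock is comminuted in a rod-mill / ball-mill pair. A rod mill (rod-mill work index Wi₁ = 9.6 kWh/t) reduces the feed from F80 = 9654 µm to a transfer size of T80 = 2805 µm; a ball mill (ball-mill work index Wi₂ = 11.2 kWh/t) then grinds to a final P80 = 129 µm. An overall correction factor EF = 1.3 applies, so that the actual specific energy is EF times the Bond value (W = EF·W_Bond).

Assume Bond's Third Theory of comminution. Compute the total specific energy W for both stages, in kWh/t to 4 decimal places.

W = 11.1565 kWh/t

Bond:  W = 10 Wi (1/√P − 1/√F)
Stage 1 (9654→2805 µm, Wi₁=9.6): W₁ = 10·9.6·(0.018881 − 0.010178) = 0.8356 kWh/t
Stage 2 (2805→129 µm, Wi₂=11.2): W₂ = 10·11.2·(0.088045 − 0.018881) = 7.7463 kWh/t
W = W₁ + W₂ = 0.8356 + 7.7463 = 8.5819 kWh/t
With EF = 1.3: W = 8.5819·1.3 = 11.1565 kWh/t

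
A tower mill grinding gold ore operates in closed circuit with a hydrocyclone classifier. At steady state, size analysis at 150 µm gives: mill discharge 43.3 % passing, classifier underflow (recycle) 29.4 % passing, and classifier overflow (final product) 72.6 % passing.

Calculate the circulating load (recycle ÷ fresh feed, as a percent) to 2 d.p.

CL = 210.79 %

Two-product formula at 150 µm:
r = (o − d)/(d − u)
r = (72.6 − 43.3)/(43.3 − 29.4) = 29.3/13.9 = 2.1079
CL = 100·r = 210.79 %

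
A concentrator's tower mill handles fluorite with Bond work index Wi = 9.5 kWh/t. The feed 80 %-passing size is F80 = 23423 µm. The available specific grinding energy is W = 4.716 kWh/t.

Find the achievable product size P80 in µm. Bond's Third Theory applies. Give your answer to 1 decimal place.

P80 = 316.9 µm

W = 10 Wi (P80^-0.5 − F80^-0.5)
P80^(−½) = W/(10 Wi) + F80^(−½)
  = 4.7160/(10·9.5) + 1/√23423 = 0.049642 + 0.006534 = 0.056176
P80 = (1/0.056176)² = 17.8012² = 316.88 µm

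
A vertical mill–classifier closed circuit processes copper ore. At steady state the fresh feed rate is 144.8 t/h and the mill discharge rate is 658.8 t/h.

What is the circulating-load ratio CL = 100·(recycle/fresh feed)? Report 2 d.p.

CL = 354.97 %

Steady state: M = F + R.
R = M − F = 658.8 − 144.8 = 514.0 t/h
CL = 100·R/F = 100·514.0/144.8 = 354.97 %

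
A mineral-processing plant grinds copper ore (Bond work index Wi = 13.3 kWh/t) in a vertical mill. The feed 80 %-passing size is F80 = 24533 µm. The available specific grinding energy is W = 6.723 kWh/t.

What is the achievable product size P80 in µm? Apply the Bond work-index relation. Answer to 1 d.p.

P80 = 308.5 µm

W = 10 Wi (1/√P80 − 1/√F80)  [Bond]
P80^-0.5 = F80^-0.5 + W/(10 Wi)
  = 6.7230/(10·13.3) + 1/√24533 = 0.050549 + 0.006384 = 0.056933
P80 = (1/0.056933)² = 17.5644² = 308.51 µm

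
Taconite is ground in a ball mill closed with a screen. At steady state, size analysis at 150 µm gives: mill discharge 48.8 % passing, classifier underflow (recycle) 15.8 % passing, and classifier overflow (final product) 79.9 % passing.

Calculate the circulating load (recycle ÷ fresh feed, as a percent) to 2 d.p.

Mass balance on the −150 µm fraction:
(1+r)d = ru + o → r = (o−d)/(d−u)
r = (79.9 − 48.8)/(48.8 − 15.8) = 31.1/33.0 = 0.9424
CL = 100·r = 94.24 %

CL = 94.24 %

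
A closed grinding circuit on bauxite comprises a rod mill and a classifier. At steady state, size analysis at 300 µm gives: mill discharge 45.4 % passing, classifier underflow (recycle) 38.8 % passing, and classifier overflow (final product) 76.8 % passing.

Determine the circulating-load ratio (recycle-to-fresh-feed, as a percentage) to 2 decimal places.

CL = 475.76 %

Classifier node, passing 300 µm:
(1+r)d = ru + o → r = (o−d)/(d−u)
r = (76.8 − 45.4)/(45.4 − 38.8) = 31.4/6.6 = 4.7576
CL = 100·r = 475.76 %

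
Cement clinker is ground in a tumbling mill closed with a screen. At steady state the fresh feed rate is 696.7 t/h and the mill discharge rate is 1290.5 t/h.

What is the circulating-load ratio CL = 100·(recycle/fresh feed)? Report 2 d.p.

M = F + R at steady state, so:
R = M − F = 1290.5 − 696.7 = 593.8 t/h
CL = 100·R/F = 100·593.8/696.7 = 85.23 %

CL = 85.23 %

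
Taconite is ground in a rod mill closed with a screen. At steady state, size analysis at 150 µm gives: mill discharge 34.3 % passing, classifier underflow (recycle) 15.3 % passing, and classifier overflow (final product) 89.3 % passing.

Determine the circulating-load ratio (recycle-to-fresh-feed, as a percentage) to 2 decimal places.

CL = 289.47 %

Two-product formula at 150 µm:
r = (o − d)/(d − u)
r = (89.3 − 34.3)/(34.3 − 15.3) = 55.0/19.0 = 2.8947
CL = 100·r = 289.47 %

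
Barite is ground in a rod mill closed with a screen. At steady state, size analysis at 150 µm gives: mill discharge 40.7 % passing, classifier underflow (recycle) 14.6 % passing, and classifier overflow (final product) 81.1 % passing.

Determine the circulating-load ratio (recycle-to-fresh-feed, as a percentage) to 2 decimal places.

Let r = R/F. Size balance at 150 µm:
Fd + Rd = Ru + Fo ⇒ R/F = (o−d)/(d−u)
r = (81.1 − 40.7)/(40.7 − 14.6) = 40.4/26.1 = 1.5479
CL = 100·r = 154.79 %

CL = 154.79 %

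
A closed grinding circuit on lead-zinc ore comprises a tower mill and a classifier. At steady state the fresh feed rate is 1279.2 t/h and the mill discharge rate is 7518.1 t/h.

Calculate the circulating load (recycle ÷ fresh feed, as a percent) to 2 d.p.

M = F + R at steady state, so:
R = M − F = 7518.1 − 1279.2 = 6238.9 t/h
CL = 100·R/F = 100·6238.9/1279.2 = 487.72 %

CL = 487.72 %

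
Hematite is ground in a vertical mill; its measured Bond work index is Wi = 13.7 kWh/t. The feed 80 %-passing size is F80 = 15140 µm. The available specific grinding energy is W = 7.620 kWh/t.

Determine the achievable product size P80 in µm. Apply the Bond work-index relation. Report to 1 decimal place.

Bond: W = 10·Wi·(1/√P80 − 1/√F80)
⇒ 1/√P80 = W/(10·Wi) + 1/√F80
  = 7.6200/(10·13.7) + 1/√15140 = 0.055620 + 0.008127 = 0.063748
P80 = (1/0.063748)² = 15.6869² = 246.08 µm

P80 = 246.1 µm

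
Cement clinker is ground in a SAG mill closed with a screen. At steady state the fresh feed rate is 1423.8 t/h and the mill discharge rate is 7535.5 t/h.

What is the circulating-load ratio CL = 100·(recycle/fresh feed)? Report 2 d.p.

CL = 429.25 %

Steady state: M = F + R.
R = M − F = 7535.5 − 1423.8 = 6111.7 t/h
CL = 100·R/F = 100·6111.7/1423.8 = 429.25 %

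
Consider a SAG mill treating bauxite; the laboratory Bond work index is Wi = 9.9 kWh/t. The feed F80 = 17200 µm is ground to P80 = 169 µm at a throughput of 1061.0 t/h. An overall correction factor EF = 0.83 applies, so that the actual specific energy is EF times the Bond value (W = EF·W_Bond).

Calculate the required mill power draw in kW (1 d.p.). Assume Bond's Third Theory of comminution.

P = 6041.6 kW

W = 10 Wi (1/√P80 − 1/√F80)  [Bond]
W = 10·9.9·(1/√169 − 1/√17200) = 10·9.9·(0.069298) = 6.8605 kWh/t
Apply correction: 6.8605 × 0.83 = 5.6942 kWh/t
Power = W × throughput = 5.6942 kWh/t × 1061.0 t/h = 6041.6 kW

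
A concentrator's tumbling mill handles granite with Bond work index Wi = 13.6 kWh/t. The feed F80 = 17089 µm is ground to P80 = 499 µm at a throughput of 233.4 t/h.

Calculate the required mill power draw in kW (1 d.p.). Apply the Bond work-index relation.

W = 10 Wi (1/√P80 − 1/√F80)  [Bond]
W = 10·13.6·(1/√499 − 1/√17089) = 10·13.6·(0.037116) = 5.0478 kWh/t
P_mill = W·ṁ = 5.0478·233.4 = 1178.2 kW

P = 1178.2 kW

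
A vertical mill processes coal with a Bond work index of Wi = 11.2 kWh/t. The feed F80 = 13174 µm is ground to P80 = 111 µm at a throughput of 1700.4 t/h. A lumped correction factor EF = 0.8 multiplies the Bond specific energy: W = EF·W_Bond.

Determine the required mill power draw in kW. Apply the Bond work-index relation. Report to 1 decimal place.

W = 10·Wi·[P80^(−½) − F80^(−½)]
W = 10·11.2·(1/√111 − 1/√13174) = 10·11.2·(0.086203) = 9.6548 kWh/t
Apply correction: 9.6548 × 0.8 = 7.7238 kWh/t
P_mill = W·ṁ = 7.7238·1700.4 = 13133.6 kW

P = 13133.6 kW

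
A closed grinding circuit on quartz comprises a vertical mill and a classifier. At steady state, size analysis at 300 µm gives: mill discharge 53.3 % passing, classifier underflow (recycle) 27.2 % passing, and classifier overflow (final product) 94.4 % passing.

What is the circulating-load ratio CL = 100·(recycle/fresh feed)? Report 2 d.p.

Mass balance on the −300 µm fraction:
(1+r)d = ru + o → r = (o−d)/(d−u)
r = (94.4 − 53.3)/(53.3 − 27.2) = 41.1/26.1 = 1.5747
CL = 100·r = 157.47 %

CL = 157.47 %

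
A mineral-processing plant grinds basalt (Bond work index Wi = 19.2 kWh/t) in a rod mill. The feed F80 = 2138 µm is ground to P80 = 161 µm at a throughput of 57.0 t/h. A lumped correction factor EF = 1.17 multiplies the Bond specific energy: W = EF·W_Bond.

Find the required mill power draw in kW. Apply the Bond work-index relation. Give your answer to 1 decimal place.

P = 732.2 kW

W = 10 Wi (1/√P80 − 1/√F80)  [Bond]
W = 10·19.2·(1/√161 − 1/√2138) = 10·19.2·(0.057184) = 10.9793 kWh/t
W_actual = 1.17 × 10.9793 = 12.8458 kWh/t
P_mill = W·ṁ = 12.8458·57.0 = 732.2 kW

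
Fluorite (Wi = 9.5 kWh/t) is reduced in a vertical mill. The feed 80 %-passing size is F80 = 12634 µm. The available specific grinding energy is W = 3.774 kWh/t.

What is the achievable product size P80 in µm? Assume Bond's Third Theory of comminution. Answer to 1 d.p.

W = 10·Wi·[P80^(−½) − F80^(−½)]
P80^-0.5 = F80^-0.5 + W/(10 Wi)
  = 3.7740/(10·9.5) + 1/√12634 = 0.039726 + 0.008897 = 0.048623
P80 = (1/0.048623)² = 20.5664² = 422.98 µm

P80 = 423.0 µm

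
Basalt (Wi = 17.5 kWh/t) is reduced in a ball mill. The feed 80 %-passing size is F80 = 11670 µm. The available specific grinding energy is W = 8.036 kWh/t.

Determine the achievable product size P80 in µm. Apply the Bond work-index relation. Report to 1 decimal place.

P80 = 328.5 µm

W_Bond = 10·Wi·(1/√P₈₀ − 1/√F₈₀)
1/√P80 = 1/√F80 + W/(10·Wi)
  = 8.0360/(10·17.5) + 1/√11670 = 0.045920 + 0.009257 = 0.055177
P80 = (1/0.055177)² = 18.1235² = 328.46 µm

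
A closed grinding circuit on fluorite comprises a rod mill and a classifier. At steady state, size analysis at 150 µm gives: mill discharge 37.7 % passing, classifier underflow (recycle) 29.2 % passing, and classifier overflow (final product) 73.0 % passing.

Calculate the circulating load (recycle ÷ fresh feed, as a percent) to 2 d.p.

Mass balance on the −150 µm fraction:
Fd + Rd = Ru + Fo ⇒ R/F = (o−d)/(d−u)
r = (73.0 − 37.7)/(37.7 − 29.2) = 35.3/8.5 = 4.1529
CL = 100·r = 415.29 %

CL = 415.29 %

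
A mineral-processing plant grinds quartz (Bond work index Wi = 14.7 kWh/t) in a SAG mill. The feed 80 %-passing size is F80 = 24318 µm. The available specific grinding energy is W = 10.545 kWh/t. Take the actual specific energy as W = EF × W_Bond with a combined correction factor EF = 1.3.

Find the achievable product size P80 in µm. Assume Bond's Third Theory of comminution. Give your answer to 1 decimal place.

P80 = 263.6 µm

Bond:  W = 10 Wi (1/√P − 1/√F)
W_Bond = W / EF = 10.545 / 1.3 = 8.1115 kWh/t
P80^-0.5 = F80^-0.5 + W_Bond/(10 Wi)
  = 8.1115/(10·14.7) + 1/√24318 = 0.055181 + 0.006413 = 0.061593
P80 = (1/0.061593)² = 16.2356² = 263.59 µm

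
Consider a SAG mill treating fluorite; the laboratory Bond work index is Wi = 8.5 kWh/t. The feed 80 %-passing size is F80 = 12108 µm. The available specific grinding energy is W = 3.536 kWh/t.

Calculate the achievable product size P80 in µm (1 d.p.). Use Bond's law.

Bond: W = 10·Wi·(1/√P80 − 1/√F80)
⇒ 1/√P80 = W/(10·Wi) + 1/√F80
  = 3.5360/(10·8.5) + 1/√12108 = 0.041600 + 0.009088 = 0.050688
P80 = (1/0.050688)² = 19.7286² = 389.22 µm

P80 = 389.2 µm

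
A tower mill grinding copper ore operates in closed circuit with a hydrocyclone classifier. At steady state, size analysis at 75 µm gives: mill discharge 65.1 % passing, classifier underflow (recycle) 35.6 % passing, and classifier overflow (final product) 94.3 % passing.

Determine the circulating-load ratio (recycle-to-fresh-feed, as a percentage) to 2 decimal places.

CL = 98.98 %

Mass balance on the −75 µm fraction:
Fd + Rd = Ru + Fo ⇒ R/F = (o−d)/(d−u)
r = (94.3 − 65.1)/(65.1 − 35.6) = 29.2/29.5 = 0.9898
CL = 100·r = 98.98 %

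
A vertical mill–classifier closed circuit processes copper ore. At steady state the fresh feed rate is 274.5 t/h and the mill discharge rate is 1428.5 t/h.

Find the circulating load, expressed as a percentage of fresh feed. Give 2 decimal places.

CL = 420.40 %

Steady state: M = F + R.
R = M − F = 1428.5 − 274.5 = 1154.0 t/h
CL = 100·R/F = 100·1154.0/274.5 = 420.40 %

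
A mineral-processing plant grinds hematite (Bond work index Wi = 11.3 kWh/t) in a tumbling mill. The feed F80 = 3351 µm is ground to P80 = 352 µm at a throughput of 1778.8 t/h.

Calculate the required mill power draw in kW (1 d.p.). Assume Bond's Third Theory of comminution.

W = 10 Wi / √P80 − 10 Wi / √F80
W = 10·11.3·(1/√352 − 1/√3351) = 10·11.3·(0.036025) = 4.0709 kWh/t
P_mill = W·ṁ = 4.0709·1778.8 = 7241.3 kW

P = 7241.3 kW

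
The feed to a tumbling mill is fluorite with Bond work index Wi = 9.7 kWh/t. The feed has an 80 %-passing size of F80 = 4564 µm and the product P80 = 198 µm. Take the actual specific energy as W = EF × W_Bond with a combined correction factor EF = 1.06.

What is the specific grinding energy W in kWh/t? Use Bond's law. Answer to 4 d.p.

W = 5.7851 kWh/t

W = 10 Wi (1/√P80 − 1/√F80)  [Bond]
1/√198 = 0.071067;  1/√4564 = 0.014802
W = 10·9.7·(0.071067 − 0.014802) = 5.4577 kWh/t
Apply correction: 5.4577 × 1.06 = 5.7851 kWh/t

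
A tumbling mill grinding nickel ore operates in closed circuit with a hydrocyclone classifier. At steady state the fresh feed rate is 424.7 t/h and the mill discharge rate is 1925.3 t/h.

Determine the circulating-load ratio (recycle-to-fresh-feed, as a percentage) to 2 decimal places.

CL = 353.33 %

M = F + R at steady state, so:
R = M − F = 1925.3 − 424.7 = 1500.6 t/h
CL = 100·R/F = 100·1500.6/424.7 = 353.33 %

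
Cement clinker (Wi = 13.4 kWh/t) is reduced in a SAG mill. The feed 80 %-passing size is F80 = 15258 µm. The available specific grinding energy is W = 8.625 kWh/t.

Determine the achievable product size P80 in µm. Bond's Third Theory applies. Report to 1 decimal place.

P80 = 190.5 µm

Bond:  W = 10 Wi (1/√P − 1/√F)
⇒ 1/√P80 = W/(10 Wi) + 1/√F80
  = 8.6250/(10·13.4) + 1/√15258 = 0.064366 + 0.008096 = 0.072461
P80 = (1/0.072461)² = 13.8005² = 190.45 µm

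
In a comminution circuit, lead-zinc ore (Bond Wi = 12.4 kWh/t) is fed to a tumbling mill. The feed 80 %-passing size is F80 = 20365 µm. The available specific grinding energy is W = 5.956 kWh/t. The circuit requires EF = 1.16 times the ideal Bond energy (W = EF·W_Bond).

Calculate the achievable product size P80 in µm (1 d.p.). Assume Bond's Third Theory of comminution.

P80 = 426.6 µm

Bond: W = 10·Wi·(1/√P80 − 1/√F80)
W_Bond = W / EF = 5.956 / 1.16 = 5.1345 kWh/t
⇒ 1/√P80 = W_Bond/(10·Wi) + 1/√F80
  = 5.1345/(10·12.4) + 1/√20365 = 0.041407 + 0.007007 = 0.048415
P80 = (1/0.048415)² = 20.6550² = 426.63 µm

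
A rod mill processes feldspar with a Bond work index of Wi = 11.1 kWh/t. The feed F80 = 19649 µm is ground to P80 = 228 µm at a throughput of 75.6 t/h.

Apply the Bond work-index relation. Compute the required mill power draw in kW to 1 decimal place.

P = 495.9 kW

W = 10 Wi (P80^-0.5 − F80^-0.5)
W = 10·11.1·(1/√228 − 1/√19649) = 10·11.1·(0.059093) = 6.5593 kWh/t
Mill draw = 6.5593 × 75.6 = 495.9 kW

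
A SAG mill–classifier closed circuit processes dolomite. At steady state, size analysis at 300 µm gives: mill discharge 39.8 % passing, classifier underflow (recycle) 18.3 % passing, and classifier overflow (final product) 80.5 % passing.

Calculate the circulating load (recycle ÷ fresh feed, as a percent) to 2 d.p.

CL = 189.30 %

Let r = R/F. Size balance at 300 µm:
(1+r)d = ru + o → r = (o−d)/(d−u)
r = (80.5 − 39.8)/(39.8 − 18.3) = 40.7/21.5 = 1.8930
CL = 100·r = 189.30 %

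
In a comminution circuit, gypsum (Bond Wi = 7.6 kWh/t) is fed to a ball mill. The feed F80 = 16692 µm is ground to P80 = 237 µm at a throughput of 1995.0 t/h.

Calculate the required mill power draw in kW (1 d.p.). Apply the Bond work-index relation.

P = 8675.2 kW

W = 10·Wi·[P80^(−½) − F80^(−½)]
W = 10·7.6·(1/√237 − 1/√16692) = 10·7.6·(0.057217) = 4.3485 kWh/t
P_mill = W·ṁ = 4.3485·1995.0 = 8675.2 kW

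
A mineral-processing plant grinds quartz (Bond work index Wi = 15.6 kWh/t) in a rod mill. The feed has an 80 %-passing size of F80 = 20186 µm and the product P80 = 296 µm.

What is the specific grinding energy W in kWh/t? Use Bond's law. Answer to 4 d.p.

W = 7.9693 kWh/t

Bond:  W = 10 Wi (1/√P − 1/√F)
1/√296 = 0.058124;  1/√20186 = 0.007038
W = 10·15.6·(0.058124 − 0.007038) = 7.9693 kWh/t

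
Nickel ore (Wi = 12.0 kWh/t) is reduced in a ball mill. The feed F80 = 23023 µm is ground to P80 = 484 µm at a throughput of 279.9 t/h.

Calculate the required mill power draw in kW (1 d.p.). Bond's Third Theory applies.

P = 1305.4 kW

W = 10·Wi·(P80^(-½) − F80^(-½))
W = 10·12.0·(1/√484 − 1/√23023) = 10·12.0·(0.038864) = 4.6637 kWh/t
P = W·T = 4.6637·279.9 = 1305.4 kW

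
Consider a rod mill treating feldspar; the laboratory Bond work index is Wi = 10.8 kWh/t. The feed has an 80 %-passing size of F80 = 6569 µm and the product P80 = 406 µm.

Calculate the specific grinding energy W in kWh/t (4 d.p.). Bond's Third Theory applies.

W = 4.0274 kWh/t

W = 10 Wi (1/√P80 − 1/√F80)  [Bond]
1/√406 = 0.049629;  1/√6569 = 0.012338
W = 10·10.8·(0.049629 − 0.012338) = 4.0274 kWh/t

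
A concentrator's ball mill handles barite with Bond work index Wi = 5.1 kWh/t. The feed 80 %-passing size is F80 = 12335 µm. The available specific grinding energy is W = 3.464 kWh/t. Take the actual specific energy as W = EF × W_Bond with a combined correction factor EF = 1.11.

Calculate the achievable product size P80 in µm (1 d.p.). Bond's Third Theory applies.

W = 10·Wi·(P80^(-½) − F80^(-½))
W_Bond = W / EF = 3.464 / 1.11 = 3.1207 kWh/t
⇒ 1/√P80 = W_Bond/(10 Wi) + 1/√F80
  = 3.1207/(10·5.1) + 1/√12335 = 0.061191 + 0.009004 = 0.070194
P80 = (1/0.070194)² = 14.2461² = 202.95 µm

P80 = 203.0 µm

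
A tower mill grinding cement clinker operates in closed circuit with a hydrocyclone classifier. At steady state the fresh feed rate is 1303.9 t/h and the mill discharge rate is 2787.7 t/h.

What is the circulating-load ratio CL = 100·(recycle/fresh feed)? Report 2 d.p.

Steady state: M = F + R.
R = M − F = 2787.7 − 1303.9 = 1483.8 t/h
CL = 100·R/F = 100·1483.8/1303.9 = 113.80 %

CL = 113.80 %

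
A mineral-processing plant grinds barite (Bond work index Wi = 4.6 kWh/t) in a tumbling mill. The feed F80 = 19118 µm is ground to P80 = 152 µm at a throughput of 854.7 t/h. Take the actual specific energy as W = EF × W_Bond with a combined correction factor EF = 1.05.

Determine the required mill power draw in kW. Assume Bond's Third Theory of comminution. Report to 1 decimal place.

P = 3049.8 kW

W_Bond = 10·Wi·(1/√P₈₀ − 1/√F₈₀)
W = 10·4.6·(1/√152 − 1/√19118) = 10·4.6·(0.073878) = 3.3984 kWh/t
Corrected W = EF·W_Bond = 1.05·3.3984 = 3.5683 kWh/t
P = W·T = 3.5683·854.7 = 3049.8 kW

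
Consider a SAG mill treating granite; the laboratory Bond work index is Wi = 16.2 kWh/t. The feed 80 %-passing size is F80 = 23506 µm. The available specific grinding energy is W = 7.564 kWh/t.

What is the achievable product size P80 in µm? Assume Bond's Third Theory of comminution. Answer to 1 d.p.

P80 = 353.1 µm

Bond: W = 10·Wi·(1/√P80 − 1/√F80)
P80^-0.5 = F80^-0.5 + W/(10 Wi)
  = 7.5640/(10·16.2) + 1/√23506 = 0.046691 + 0.006522 = 0.053214
P80 = (1/0.053214)² = 18.7921² = 353.14 µm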